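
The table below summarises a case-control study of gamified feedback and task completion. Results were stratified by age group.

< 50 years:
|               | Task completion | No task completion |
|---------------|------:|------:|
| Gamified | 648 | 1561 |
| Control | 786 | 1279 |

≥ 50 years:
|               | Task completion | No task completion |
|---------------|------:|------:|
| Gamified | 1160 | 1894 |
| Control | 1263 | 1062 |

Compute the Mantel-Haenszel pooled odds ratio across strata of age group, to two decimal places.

0.58

OR_MH = Σ(aᵢdᵢ/nᵢ) / Σ(bᵢcᵢ/nᵢ), where nᵢ is the stratum total.
Stratum 1 (< 50 years): n = 4274; a·d/n = 648·1279/4274 = 193.9148; b·c/n = 1561·786/4274 = 287.0721
Stratum 2 (≥ 50 years): n = 5379; a·d/n = 1160·1062/5379 = 229.0240; b·c/n = 1894·1263/5379 = 444.7150
OR_MH = (193.9148 + 229.0240) / (287.0721 + 444.7150) = 422.9388 / 731.7871 = 0.57795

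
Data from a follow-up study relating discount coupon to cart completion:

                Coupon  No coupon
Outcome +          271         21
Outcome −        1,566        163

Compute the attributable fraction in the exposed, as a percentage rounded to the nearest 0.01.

Reading the table with exposure as columns: a = 271 (Coupon, case), b = 1566 (Coupon, non-case), c = 21 (No coupon, case), d = 163.
Risk in exposed = 271/1837 = 0.14752; risk in unexposed = 21/184 = 0.11413.
RR = 0.14752/0.11413 = 1.29258
AR% = (RR − 1)/RR × 100 = (1.29258 − 1)/1.29258 × 100 = 22.6356%

22.64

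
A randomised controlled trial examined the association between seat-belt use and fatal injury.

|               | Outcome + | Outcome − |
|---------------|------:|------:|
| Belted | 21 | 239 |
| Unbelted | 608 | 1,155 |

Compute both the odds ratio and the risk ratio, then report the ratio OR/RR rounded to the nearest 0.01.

Cells: a = 21, b = 239, c = 608, d = 1155.
OR = (21·1155)/(239·608) = 24255/145312 = 0.16692
Risk in exposed = 21/260 = 0.08077; risk in unexposed = 608/1763 = 0.34487; RR = 0.23420
OR/RR = 0.16692 / 0.23420 = 0.71270
The outcome is not rare, so the OR lies further from 1 than the RR.

0.71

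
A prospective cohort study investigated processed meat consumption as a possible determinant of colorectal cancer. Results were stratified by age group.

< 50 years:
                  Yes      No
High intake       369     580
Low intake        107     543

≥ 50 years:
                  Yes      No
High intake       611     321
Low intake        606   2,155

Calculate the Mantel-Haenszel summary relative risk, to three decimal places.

RR_MH = Σ(aᵢ·n₀ᵢ/nᵢ) / Σ(cᵢ·n₁ᵢ/nᵢ), with n₁ᵢ = aᵢ+bᵢ (exposed), n₀ᵢ = cᵢ+dᵢ (unexposed), nᵢ = n₁ᵢ+n₀ᵢ.
Stratum 1 (< 50 years): n₁ = 949, n₀ = 650, n = 1599; a·n₀/n = 369·650/1599 = 150.0000; c·n₁/n = 107·949/1599 = 63.5041
Stratum 2 (≥ 50 years): n₁ = 932, n₀ = 2761, n = 3693; a·n₀/n = 611·2761/3693 = 456.8023; c·n₁/n = 606·932/3693 = 152.9358
RR_MH = (150.0000 + 456.8023) / (63.5041 + 152.9358) = 606.8023 / 216.4399 = 2.80356

2.804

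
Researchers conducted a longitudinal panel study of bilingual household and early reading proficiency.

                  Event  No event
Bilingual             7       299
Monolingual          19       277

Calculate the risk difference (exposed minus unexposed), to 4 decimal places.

Cells: a = 7, b = 299, c = 19, d = 277.
Risk in exposed = 7/306 = 0.022876; risk in unexposed = 19/296 = 0.064189.
Risk difference = 0.022876 − 0.064189 = -0.041313

-0.0413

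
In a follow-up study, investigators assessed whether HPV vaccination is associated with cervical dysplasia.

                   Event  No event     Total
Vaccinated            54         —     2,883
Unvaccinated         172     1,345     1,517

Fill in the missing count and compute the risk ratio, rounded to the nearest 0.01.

The missing cell is in the exposed row: 2883 − 54 = 2829.
So a = 54, b = 2829, c = 172, d = 1345.
RR = [a/(a+b)] / [c/(c+d)] = (54/2883) / (172/1517) = 0.01873/0.11338 = 0.16520

0.17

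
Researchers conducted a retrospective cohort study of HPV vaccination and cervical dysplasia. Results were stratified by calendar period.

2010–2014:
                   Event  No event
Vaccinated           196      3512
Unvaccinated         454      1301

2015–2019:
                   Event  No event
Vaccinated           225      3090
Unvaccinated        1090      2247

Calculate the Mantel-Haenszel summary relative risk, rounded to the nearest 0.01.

0.21

RR_MH = Σ(aᵢ·n₀ᵢ/nᵢ) / Σ(cᵢ·n₁ᵢ/nᵢ), with n₁ᵢ = aᵢ+bᵢ (exposed), n₀ᵢ = cᵢ+dᵢ (unexposed), nᵢ = n₁ᵢ+n₀ᵢ.
Stratum 1 (2010–2014): n₁ = 3708, n₀ = 1755, n = 5463; a·n₀/n = 196·1755/5463 = 62.9654; c·n₁/n = 454·3708/5463 = 308.1516
Stratum 2 (2015–2019): n₁ = 3315, n₀ = 3337, n = 6652; a·n₀/n = 225·3337/6652 = 112.8721; c·n₁/n = 1090·3315/6652 = 543.1975
RR_MH = (62.9654 + 112.8721) / (308.1516 + 543.1975) = 175.8375 / 851.3491 = 0.20654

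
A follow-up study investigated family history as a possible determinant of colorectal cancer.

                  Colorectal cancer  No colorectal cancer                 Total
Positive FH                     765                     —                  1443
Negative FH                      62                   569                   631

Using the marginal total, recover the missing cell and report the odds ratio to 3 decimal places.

The missing cell is in the exposed row: 1443 − 765 = 678.
So a = 765, b = 678, c = 62, d = 569.
OR = (a·d)/(b·c) = (765 × 569) / (678 × 62) = 435285 / 42036 = 10.35505

10.355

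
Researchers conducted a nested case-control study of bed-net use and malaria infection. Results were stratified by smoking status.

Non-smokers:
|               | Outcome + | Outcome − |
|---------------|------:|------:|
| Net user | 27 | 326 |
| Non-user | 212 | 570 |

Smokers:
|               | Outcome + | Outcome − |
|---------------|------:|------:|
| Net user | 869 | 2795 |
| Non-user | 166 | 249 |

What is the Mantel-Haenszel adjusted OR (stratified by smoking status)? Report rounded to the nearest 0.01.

0.38

OR_MH = Σ(aᵢdᵢ/nᵢ) / Σ(bᵢcᵢ/nᵢ), where nᵢ is the stratum total.
Stratum 1 (Non-smokers): n = 1135; a·d/n = 27·570/1135 = 13.5595; b·c/n = 326·212/1135 = 60.8916
Stratum 2 (Smokers): n = 4079; a·d/n = 869·249/4079 = 53.0476; b·c/n = 2795·166/4079 = 113.7460
OR_MH = (13.5595 + 53.0476) / (60.8916 + 113.7460) = 66.6070 / 174.6376 = 0.38140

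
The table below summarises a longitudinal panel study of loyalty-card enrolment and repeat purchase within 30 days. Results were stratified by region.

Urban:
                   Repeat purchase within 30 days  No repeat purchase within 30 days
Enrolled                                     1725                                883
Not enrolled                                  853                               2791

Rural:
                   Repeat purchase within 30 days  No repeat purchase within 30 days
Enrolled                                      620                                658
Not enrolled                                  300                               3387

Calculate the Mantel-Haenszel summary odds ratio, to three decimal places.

OR_MH = Σ(aᵢdᵢ/nᵢ) / Σ(bᵢcᵢ/nᵢ), where nᵢ is the stratum total.
Stratum 1 (Urban): n = 6252; a·d/n = 1725·2791/6252 = 770.0696; b·c/n = 883·853/6252 = 120.4733
Stratum 2 (Rural): n = 4965; a·d/n = 620·3387/4965 = 422.9486; b·c/n = 658·300/4965 = 39.7583
OR_MH = (770.0696 + 422.9486) / (120.4733 + 39.7583) = 1193.0182 / 160.2316 = 7.44559

7.446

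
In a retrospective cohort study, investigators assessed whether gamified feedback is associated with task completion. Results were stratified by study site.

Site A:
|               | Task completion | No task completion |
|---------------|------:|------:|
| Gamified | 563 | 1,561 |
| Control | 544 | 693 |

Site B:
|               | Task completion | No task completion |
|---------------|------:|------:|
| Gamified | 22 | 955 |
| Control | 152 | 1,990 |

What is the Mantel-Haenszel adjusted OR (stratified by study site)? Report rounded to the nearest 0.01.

0.43

OR_MH = Σ(aᵢdᵢ/nᵢ) / Σ(bᵢcᵢ/nᵢ), where nᵢ is the stratum total.
Stratum 1 (Site A): n = 3361; a·d/n = 563·693/3361 = 116.0842; b·c/n = 1561·544/3361 = 252.6581
Stratum 2 (Site B): n = 3119; a·d/n = 22·1990/3119 = 14.0366; b·c/n = 955·152/3119 = 46.5406
OR_MH = (116.0842 + 14.0366) / (252.6581 + 46.5406) = 130.1208 / 299.1987 = 0.43490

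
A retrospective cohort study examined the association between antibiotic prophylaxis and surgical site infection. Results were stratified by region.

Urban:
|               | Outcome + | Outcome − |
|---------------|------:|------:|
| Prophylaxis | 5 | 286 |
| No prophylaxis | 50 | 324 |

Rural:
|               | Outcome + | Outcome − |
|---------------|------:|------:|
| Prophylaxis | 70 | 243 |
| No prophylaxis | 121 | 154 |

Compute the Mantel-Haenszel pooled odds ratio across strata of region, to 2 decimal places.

0.29

OR_MH = Σ(aᵢdᵢ/nᵢ) / Σ(bᵢcᵢ/nᵢ), where nᵢ is the stratum total.
Stratum 1 (Urban): n = 665; a·d/n = 5·324/665 = 2.4361; b·c/n = 286·50/665 = 21.5038
Stratum 2 (Rural): n = 588; a·d/n = 70·154/588 = 18.3333; b·c/n = 243·121/588 = 50.0051
OR_MH = (2.4361 + 18.3333) / (21.5038 + 50.0051) = 20.7694 / 71.5089 = 0.29045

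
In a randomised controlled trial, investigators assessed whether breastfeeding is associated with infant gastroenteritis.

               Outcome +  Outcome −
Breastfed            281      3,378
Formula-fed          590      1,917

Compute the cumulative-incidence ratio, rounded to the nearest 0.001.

0.326

Cells: a = 281, b = 3378, c = 590, d = 1917.
Risk in exposed = 281/3659 = 0.07680; risk in unexposed = 590/2507 = 0.23534.
RR = 0.07680 / 0.23534 = 0.32632
The risk is 67% lower among the exposed than among the unexposed.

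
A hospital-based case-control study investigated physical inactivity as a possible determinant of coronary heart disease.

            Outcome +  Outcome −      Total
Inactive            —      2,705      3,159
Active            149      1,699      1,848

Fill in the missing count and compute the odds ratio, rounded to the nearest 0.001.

The missing cell is in the exposed row: 3159 − 2705 = 454.
So a = 454, b = 2705, c = 149, d = 1699.
OR = (a·d)/(b·c) = (454 × 1699) / (2705 × 149) = 771346 / 403045 = 1.91380

1.914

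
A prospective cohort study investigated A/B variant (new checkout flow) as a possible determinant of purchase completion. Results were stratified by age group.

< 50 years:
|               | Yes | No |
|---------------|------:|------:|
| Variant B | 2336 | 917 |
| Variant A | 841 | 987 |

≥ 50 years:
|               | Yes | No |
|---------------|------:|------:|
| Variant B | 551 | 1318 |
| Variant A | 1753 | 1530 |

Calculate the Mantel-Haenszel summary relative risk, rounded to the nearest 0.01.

1.01

RR_MH = Σ(aᵢ·n₀ᵢ/nᵢ) / Σ(cᵢ·n₁ᵢ/nᵢ), with n₁ᵢ = aᵢ+bᵢ (exposed), n₀ᵢ = cᵢ+dᵢ (unexposed), nᵢ = n₁ᵢ+n₀ᵢ.
Stratum 1 (< 50 years): n₁ = 3253, n₀ = 1828, n = 5081; a·n₀/n = 2336·1828/5081 = 840.4267; c·n₁/n = 841·3253/5081 = 538.4320
Stratum 2 (≥ 50 years): n₁ = 1869, n₀ = 3283, n = 5152; a·n₀/n = 551·3283/5152 = 351.1128; c·n₁/n = 1753·1869/5152 = 635.9389
RR_MH = (840.4267 + 351.1128) / (538.4320 + 635.9389) = 1191.5395 / 1174.3709 = 1.01462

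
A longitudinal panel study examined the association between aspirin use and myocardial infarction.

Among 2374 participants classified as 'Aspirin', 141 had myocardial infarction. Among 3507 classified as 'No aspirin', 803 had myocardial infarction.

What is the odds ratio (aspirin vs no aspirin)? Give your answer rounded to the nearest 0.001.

0.213

From the description: a = 141, b = 2233, c = 803, d = 2704.
OR = (a·d)/(b·c) = (141 × 2704) / (2233 × 803) = 381264 / 1793099 = 0.21263
Exposure is associated with lower odds of myocardial infarction (OR = 0.21 < 1).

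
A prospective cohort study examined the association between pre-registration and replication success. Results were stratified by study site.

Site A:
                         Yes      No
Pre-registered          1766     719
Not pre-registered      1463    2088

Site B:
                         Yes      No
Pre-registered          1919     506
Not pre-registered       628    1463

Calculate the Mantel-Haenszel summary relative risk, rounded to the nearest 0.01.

RR_MH = Σ(aᵢ·n₀ᵢ/nᵢ) / Σ(cᵢ·n₁ᵢ/nᵢ), with n₁ᵢ = aᵢ+bᵢ (exposed), n₀ᵢ = cᵢ+dᵢ (unexposed), nᵢ = n₁ᵢ+n₀ᵢ.
Stratum 1 (Site A): n₁ = 2485, n₀ = 3551, n = 6036; a·n₀/n = 1766·3551/6036 = 1038.9440; c·n₁/n = 1463·2485/6036 = 602.3120
Stratum 2 (Site B): n₁ = 2425, n₀ = 2091, n = 4516; a·n₀/n = 1919·2091/4516 = 888.5361; c·n₁/n = 628·2425/4516 = 337.2232
RR_MH = (1038.9440 + 888.5361) / (602.3120 + 337.2232) = 1927.4801 / 939.5352 = 2.05153

2.05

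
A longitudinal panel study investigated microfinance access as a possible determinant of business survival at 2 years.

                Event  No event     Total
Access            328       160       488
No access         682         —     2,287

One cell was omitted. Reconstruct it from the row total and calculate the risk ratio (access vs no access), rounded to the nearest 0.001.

The missing cell is in the unexposed row: 2287 − 682 = 1605.
So a = 328, b = 160, c = 682, d = 1605.
RR = [a/(a+b)] / [c/(c+d)] = (328/488) / (682/2287) = 0.67213/0.29821 = 2.25391

2.254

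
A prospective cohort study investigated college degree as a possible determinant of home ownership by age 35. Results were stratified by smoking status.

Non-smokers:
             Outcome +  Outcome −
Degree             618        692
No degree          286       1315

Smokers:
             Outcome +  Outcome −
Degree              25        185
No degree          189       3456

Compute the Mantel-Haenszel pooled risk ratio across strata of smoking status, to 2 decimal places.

RR_MH = Σ(aᵢ·n₀ᵢ/nᵢ) / Σ(cᵢ·n₁ᵢ/nᵢ), with n₁ᵢ = aᵢ+bᵢ (exposed), n₀ᵢ = cᵢ+dᵢ (unexposed), nᵢ = n₁ᵢ+n₀ᵢ.
Stratum 1 (Non-smokers): n₁ = 1310, n₀ = 1601, n = 2911; a·n₀/n = 618·1601/2911 = 339.8894; c·n₁/n = 286·1310/2911 = 128.7049
Stratum 2 (Smokers): n₁ = 210, n₀ = 3645, n = 3855; a·n₀/n = 25·3645/3855 = 23.6381; c·n₁/n = 189·210/3855 = 10.2957
RR_MH = (339.8894 + 23.6381) / (128.7049 + 10.2957) = 363.5275 / 139.0006 = 2.61529

2.62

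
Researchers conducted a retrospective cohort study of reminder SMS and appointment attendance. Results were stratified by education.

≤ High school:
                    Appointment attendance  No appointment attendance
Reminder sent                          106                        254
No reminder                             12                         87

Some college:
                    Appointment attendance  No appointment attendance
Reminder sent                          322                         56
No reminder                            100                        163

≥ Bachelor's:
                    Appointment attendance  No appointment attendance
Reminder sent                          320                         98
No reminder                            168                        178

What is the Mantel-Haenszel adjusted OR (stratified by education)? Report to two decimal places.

OR_MH = Σ(aᵢdᵢ/nᵢ) / Σ(bᵢcᵢ/nᵢ), where nᵢ is the stratum total.
Stratum 1 (≤ High school): n = 459; a·d/n = 106·87/459 = 20.0915; b·c/n = 254·12/459 = 6.6405
Stratum 2 (Some college): n = 641; a·d/n = 322·163/641 = 81.8814; b·c/n = 56·100/641 = 8.7363
Stratum 3 (≥ Bachelor's): n = 764; a·d/n = 320·178/764 = 74.5550; b·c/n = 98·168/764 = 21.5497
OR_MH = (20.0915 + 81.8814 + 74.5550) / (6.6405 + 8.7363 + 21.5497) = 176.5279 / 36.9266 = 4.78051

4.78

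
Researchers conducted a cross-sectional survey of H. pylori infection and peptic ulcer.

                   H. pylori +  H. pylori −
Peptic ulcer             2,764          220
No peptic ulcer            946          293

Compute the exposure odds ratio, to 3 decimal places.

3.891

Reading the table with exposure as columns: a = 2764 (H. pylori +, case), b = 946 (H. pylori +, non-case), c = 220 (H. pylori −, case), d = 293.
OR = (a·d)/(b·c) = (2764 × 293) / (946 × 220) = 809852 / 208120 = 3.89127
The odds of peptic ulcer are about 3.89 times as high in the h. pylori + group.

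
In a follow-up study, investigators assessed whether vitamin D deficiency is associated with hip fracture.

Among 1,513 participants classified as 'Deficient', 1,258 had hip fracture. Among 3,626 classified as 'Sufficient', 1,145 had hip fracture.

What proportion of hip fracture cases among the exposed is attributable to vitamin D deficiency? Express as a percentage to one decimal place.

62.0

From the description: a = 1258, b = 255, c = 1145, d = 2481.
Risk in exposed = 1258/1513 = 0.83146; risk in unexposed = 1145/3626 = 0.31577.
RR = 0.83146/0.31577 = 2.63308
AR% = (RR − 1)/RR × 100 = (2.63308 − 1)/2.63308 × 100 = 62.0217%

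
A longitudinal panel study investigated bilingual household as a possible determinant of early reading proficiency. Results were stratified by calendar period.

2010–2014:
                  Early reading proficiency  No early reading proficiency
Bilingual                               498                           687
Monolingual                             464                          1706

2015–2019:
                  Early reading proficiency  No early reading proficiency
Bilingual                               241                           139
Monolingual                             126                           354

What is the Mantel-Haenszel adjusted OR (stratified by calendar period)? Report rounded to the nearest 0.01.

OR_MH = Σ(aᵢdᵢ/nᵢ) / Σ(bᵢcᵢ/nᵢ), where nᵢ is the stratum total.
Stratum 1 (2010–2014): n = 3355; a·d/n = 498·1706/3355 = 253.2304; b·c/n = 687·464/3355 = 95.0128
Stratum 2 (2015–2019): n = 860; a·d/n = 241·354/860 = 99.2023; b·c/n = 139·126/860 = 20.3651
OR_MH = (253.2304 + 99.2023) / (95.0128 + 20.3651) = 352.4327 / 115.3779 = 3.05459

3.05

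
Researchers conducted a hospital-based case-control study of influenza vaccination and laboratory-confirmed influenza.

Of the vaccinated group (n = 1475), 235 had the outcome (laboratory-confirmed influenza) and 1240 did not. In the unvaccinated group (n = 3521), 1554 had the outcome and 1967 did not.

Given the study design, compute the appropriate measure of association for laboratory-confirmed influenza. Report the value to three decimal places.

0.240

From the description: a = 235, b = 1240, c = 1554, d = 1967.
This is a hospital-based case-control study: participants were sampled on outcome status, so risks in the source population cannot be estimated directly — relative risk is not valid here. The odds ratio is the appropriate measure.
OR = (a·d)/(b·c) = (235 × 1967) / (1240 × 1554) = 462245 / 1926960 = 0.23988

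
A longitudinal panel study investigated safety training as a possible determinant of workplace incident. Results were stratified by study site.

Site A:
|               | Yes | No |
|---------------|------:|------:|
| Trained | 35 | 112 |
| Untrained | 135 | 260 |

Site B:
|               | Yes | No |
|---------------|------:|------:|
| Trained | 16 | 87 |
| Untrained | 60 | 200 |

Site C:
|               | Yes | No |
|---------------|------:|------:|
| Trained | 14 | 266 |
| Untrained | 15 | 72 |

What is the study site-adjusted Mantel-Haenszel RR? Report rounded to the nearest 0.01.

0.62

RR_MH = Σ(aᵢ·n₀ᵢ/nᵢ) / Σ(cᵢ·n₁ᵢ/nᵢ), with n₁ᵢ = aᵢ+bᵢ (exposed), n₀ᵢ = cᵢ+dᵢ (unexposed), nᵢ = n₁ᵢ+n₀ᵢ.
Stratum 1 (Site A): n₁ = 147, n₀ = 395, n = 542; a·n₀/n = 35·395/542 = 25.5074; c·n₁/n = 135·147/542 = 36.6144
Stratum 2 (Site B): n₁ = 103, n₀ = 260, n = 363; a·n₀/n = 16·260/363 = 11.4601; c·n₁/n = 60·103/363 = 17.0248
Stratum 3 (Site C): n₁ = 280, n₀ = 87, n = 367; a·n₀/n = 14·87/367 = 3.3188; c·n₁/n = 15·280/367 = 11.4441
RR_MH = (25.5074 + 11.4601 + 3.3188) / (36.6144 + 17.0248 + 11.4441) = 40.2862 / 65.0833 = 0.61899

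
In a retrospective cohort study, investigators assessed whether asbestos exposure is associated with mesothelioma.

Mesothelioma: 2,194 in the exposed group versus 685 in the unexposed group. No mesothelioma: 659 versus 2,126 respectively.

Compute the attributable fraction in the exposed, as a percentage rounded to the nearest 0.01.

68.31

From the description: a = 2194, b = 659, c = 685, d = 2126.
Risk in exposed = 2194/2853 = 0.76902; risk in unexposed = 685/2811 = 0.24369.
RR = 0.76902/0.24369 = 3.15577
AR% = (RR − 1)/RR × 100 = (3.15577 − 1)/3.15577 × 100 = 68.3120%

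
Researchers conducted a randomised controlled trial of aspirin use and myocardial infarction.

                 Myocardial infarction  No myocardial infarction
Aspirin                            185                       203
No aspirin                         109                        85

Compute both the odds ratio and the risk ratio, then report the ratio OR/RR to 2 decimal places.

0.84

Cells: a = 185, b = 203, c = 109, d = 85.
OR = (185·85)/(203·109) = 15725/22127 = 0.71067
Risk in exposed = 185/388 = 0.47680; risk in unexposed = 109/194 = 0.56186; RR = 0.84862
OR/RR = 0.71067 / 0.84862 = 0.83744
The outcome is not rare, so the OR lies further from 1 than the RR.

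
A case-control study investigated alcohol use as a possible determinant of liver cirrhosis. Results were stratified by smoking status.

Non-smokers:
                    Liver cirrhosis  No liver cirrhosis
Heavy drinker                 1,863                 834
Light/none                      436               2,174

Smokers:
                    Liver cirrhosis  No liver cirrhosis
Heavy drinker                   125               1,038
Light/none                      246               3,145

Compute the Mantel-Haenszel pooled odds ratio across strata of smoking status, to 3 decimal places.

6.818

OR_MH = Σ(aᵢdᵢ/nᵢ) / Σ(bᵢcᵢ/nᵢ), where nᵢ is the stratum total.
Stratum 1 (Non-smokers): n = 5307; a·d/n = 1863·2174/5307 = 763.1735; b·c/n = 834·436/5307 = 68.5178
Stratum 2 (Smokers): n = 4554; a·d/n = 125·3145/4554 = 86.3252; b·c/n = 1038·246/4554 = 56.0711
OR_MH = (763.1735 + 86.3252) / (68.5178 + 56.0711) = 849.4988 / 124.5890 = 6.81841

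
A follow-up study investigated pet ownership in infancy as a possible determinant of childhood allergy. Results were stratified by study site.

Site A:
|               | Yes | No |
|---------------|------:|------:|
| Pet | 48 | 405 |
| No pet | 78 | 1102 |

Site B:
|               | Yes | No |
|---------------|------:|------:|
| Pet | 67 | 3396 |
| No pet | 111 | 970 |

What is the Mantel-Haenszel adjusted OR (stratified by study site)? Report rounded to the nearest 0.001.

OR_MH = Σ(aᵢdᵢ/nᵢ) / Σ(bᵢcᵢ/nᵢ), where nᵢ is the stratum total.
Stratum 1 (Site A): n = 1633; a·d/n = 48·1102/1633 = 32.3919; b·c/n = 405·78/1633 = 19.3448
Stratum 2 (Site B): n = 4544; a·d/n = 67·970/4544 = 14.3024; b·c/n = 3396·111/4544 = 82.9569
OR_MH = (32.3919 + 14.3024) / (19.3448 + 82.9569) = 46.6943 / 102.3016 = 0.45644

0.456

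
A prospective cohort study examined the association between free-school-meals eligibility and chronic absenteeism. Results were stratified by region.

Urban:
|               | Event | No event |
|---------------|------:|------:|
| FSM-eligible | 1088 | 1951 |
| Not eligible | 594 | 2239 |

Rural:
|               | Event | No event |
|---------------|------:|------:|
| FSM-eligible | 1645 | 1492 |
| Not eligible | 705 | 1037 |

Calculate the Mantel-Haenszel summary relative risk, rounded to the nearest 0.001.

RR_MH = Σ(aᵢ·n₀ᵢ/nᵢ) / Σ(cᵢ·n₁ᵢ/nᵢ), with n₁ᵢ = aᵢ+bᵢ (exposed), n₀ᵢ = cᵢ+dᵢ (unexposed), nᵢ = n₁ᵢ+n₀ᵢ.
Stratum 1 (Urban): n₁ = 3039, n₀ = 2833, n = 5872; a·n₀/n = 1088·2833/5872 = 524.9155; c·n₁/n = 594·3039/5872 = 307.4193
Stratum 2 (Rural): n₁ = 3137, n₀ = 1742, n = 4879; a·n₀/n = 1645·1742/4879 = 587.3314; c·n₁/n = 705·3137/4879 = 453.2865
RR_MH = (524.9155 + 587.3314) / (307.4193 + 453.2865) = 1112.2470 / 760.7058 = 1.46212

1.462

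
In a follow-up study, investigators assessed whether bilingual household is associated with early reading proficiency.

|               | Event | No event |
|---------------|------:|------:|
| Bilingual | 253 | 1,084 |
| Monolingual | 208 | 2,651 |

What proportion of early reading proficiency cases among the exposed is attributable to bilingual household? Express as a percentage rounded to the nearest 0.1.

Cells: a = 253, b = 1084, c = 208, d = 2651.
Risk in exposed = 253/1337 = 0.18923; risk in unexposed = 208/2859 = 0.07275.
RR = 0.18923/0.07275 = 2.60100
AR% = (RR − 1)/RR × 100 = (2.60100 − 1)/2.60100 × 100 = 61.5532%

61.6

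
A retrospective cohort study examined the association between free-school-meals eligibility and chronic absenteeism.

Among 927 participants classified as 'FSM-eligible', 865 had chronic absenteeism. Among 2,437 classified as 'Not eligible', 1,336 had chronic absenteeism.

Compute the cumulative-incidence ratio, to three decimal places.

1.702

From the description: a = 865, b = 62, c = 1336, d = 1101.
Risk in exposed = 865/927 = 0.93312; risk in unexposed = 1336/2437 = 0.54822.
RR = 0.93312 / 0.54822 = 1.70210
The risk among the exposed is 1.70 times that among the unexposed.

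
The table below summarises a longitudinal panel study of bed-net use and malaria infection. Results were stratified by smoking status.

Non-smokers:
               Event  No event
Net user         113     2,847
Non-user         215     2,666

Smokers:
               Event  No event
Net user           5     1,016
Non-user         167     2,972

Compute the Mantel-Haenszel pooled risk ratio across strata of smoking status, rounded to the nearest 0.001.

0.397

RR_MH = Σ(aᵢ·n₀ᵢ/nᵢ) / Σ(cᵢ·n₁ᵢ/nᵢ), with n₁ᵢ = aᵢ+bᵢ (exposed), n₀ᵢ = cᵢ+dᵢ (unexposed), nᵢ = n₁ᵢ+n₀ᵢ.
Stratum 1 (Non-smokers): n₁ = 2960, n₀ = 2881, n = 5841; a·n₀/n = 113·2881/5841 = 55.7358; c·n₁/n = 215·2960/5841 = 108.9539
Stratum 2 (Smokers): n₁ = 1021, n₀ = 3139, n = 4160; a·n₀/n = 5·3139/4160 = 3.7728; c·n₁/n = 167·1021/4160 = 40.9873
RR_MH = (55.7358 + 3.7728) / (108.9539 + 40.9873) = 59.5087 / 149.9412 = 0.39688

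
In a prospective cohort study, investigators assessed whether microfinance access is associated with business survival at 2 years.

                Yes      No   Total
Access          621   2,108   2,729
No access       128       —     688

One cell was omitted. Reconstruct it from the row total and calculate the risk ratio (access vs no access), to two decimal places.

1.22

The missing cell is in the unexposed row: 688 − 128 = 560.
So a = 621, b = 2108, c = 128, d = 560.
RR = [a/(a+b)] / [c/(c+d)] = (621/2729) / (128/688) = 0.22756/0.18605 = 1.22311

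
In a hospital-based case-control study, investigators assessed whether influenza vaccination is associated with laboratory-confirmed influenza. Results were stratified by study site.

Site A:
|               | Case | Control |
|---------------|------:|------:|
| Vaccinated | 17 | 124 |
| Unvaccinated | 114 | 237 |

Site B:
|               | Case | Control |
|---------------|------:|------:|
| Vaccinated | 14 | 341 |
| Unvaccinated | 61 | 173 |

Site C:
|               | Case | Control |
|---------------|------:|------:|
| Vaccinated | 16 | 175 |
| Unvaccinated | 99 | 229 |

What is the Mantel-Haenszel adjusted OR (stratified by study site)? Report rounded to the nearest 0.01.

OR_MH = Σ(aᵢdᵢ/nᵢ) / Σ(bᵢcᵢ/nᵢ), where nᵢ is the stratum total.
Stratum 1 (Site A): n = 492; a·d/n = 17·237/492 = 8.1890; b·c/n = 124·114/492 = 28.7317
Stratum 2 (Site B): n = 589; a·d/n = 14·173/589 = 4.1121; b·c/n = 341·61/589 = 35.3158
Stratum 3 (Site C): n = 519; a·d/n = 16·229/519 = 7.0597; b·c/n = 175·99/519 = 33.3815
OR_MH = (8.1890 + 4.1121 + 7.0597) / (28.7317 + 35.3158 + 33.3815) = 19.3608 / 97.4290 = 0.19872

0.20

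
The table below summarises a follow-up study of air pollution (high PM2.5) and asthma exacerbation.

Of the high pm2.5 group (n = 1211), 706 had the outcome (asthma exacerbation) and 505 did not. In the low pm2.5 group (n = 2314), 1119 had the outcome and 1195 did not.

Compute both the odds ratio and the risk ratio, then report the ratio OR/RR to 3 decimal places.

From the description: a = 706, b = 505, c = 1119, d = 1195.
OR = (706·1195)/(505·1119) = 843670/565095 = 1.49297
Risk in exposed = 706/1211 = 0.58299; risk in unexposed = 1119/2314 = 0.48358; RR = 1.20557
OR/RR = 1.49297 / 1.20557 = 1.23839
The outcome is not rare, so the OR lies further from 1 than the RR.

1.238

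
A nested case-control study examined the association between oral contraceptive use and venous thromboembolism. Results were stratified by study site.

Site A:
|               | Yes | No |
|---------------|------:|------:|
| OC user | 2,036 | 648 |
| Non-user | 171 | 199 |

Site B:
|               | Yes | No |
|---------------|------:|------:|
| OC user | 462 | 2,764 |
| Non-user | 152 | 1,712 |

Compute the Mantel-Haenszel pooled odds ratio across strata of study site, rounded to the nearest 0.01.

2.42

OR_MH = Σ(aᵢdᵢ/nᵢ) / Σ(bᵢcᵢ/nᵢ), where nᵢ is the stratum total.
Stratum 1 (Site A): n = 3054; a·d/n = 2036·199/3054 = 132.6667; b·c/n = 648·171/3054 = 36.2829
Stratum 2 (Site B): n = 5090; a·d/n = 462·1712/5090 = 155.3917; b·c/n = 2764·152/5090 = 82.5399
OR_MH = (132.6667 + 155.3917) / (36.2829 + 82.5399) = 288.0584 / 118.8228 = 2.42427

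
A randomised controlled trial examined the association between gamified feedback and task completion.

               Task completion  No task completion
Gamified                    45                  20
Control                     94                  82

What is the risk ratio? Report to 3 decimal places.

Cells: a = 45, b = 20, c = 94, d = 82.
Risk in exposed = 45/65 = 0.69231; risk in unexposed = 94/176 = 0.53409.
RR = 0.69231 / 0.53409 = 1.29624
The risk among the exposed is 1.30 times that among the unexposed.

1.296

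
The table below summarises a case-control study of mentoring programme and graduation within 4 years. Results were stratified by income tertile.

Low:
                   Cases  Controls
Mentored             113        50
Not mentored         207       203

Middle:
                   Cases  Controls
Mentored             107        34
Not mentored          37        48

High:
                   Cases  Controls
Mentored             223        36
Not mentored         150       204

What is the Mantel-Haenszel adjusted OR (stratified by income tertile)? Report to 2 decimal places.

4.22

OR_MH = Σ(aᵢdᵢ/nᵢ) / Σ(bᵢcᵢ/nᵢ), where nᵢ is the stratum total.
Stratum 1 (Low): n = 573; a·d/n = 113·203/573 = 40.0332; b·c/n = 50·207/573 = 18.0628
Stratum 2 (Middle): n = 226; a·d/n = 107·48/226 = 22.7257; b·c/n = 34·37/226 = 5.5664
Stratum 3 (High): n = 613; a·d/n = 223·204/613 = 74.2121; b·c/n = 36·150/613 = 8.8091
OR_MH = (40.0332 + 22.7257 + 74.2121) / (18.0628 + 5.5664 + 8.8091) = 136.9709 / 32.4383 = 4.22250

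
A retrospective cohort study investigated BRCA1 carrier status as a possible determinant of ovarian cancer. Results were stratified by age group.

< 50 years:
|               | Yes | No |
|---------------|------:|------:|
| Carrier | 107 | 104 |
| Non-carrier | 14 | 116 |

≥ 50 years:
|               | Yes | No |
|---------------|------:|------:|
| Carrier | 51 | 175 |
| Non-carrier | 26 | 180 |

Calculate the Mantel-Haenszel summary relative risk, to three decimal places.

2.924

RR_MH = Σ(aᵢ·n₀ᵢ/nᵢ) / Σ(cᵢ·n₁ᵢ/nᵢ), with n₁ᵢ = aᵢ+bᵢ (exposed), n₀ᵢ = cᵢ+dᵢ (unexposed), nᵢ = n₁ᵢ+n₀ᵢ.
Stratum 1 (< 50 years): n₁ = 211, n₀ = 130, n = 341; a·n₀/n = 107·130/341 = 40.7918; c·n₁/n = 14·211/341 = 8.6628
Stratum 2 (≥ 50 years): n₁ = 226, n₀ = 206, n = 432; a·n₀/n = 51·206/432 = 24.3194; c·n₁/n = 26·226/432 = 13.6019
RR_MH = (40.7918 + 24.3194) / (8.6628 + 13.6019) = 65.1112 / 22.2646 = 2.92443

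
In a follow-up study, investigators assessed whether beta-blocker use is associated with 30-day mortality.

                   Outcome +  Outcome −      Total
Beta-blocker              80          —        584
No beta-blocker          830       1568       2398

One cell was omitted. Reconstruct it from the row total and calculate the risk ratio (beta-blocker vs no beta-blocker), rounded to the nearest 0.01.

The missing cell is in the exposed row: 584 − 80 = 504.
So a = 80, b = 504, c = 830, d = 1568.
RR = [a/(a+b)] / [c/(c+d)] = (80/584) / (830/2398) = 0.13699/0.34612 = 0.39577

0.40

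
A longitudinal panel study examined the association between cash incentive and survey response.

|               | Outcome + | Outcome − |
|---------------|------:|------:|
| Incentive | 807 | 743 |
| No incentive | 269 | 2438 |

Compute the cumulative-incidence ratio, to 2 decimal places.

5.24

Cells: a = 807, b = 743, c = 269, d = 2438.
Risk in exposed = 807/1550 = 0.52065; risk in unexposed = 269/2707 = 0.09937.
RR = 0.52065 / 0.09937 = 5.23935
The risk among the exposed is 5.24 times that among the unexposed.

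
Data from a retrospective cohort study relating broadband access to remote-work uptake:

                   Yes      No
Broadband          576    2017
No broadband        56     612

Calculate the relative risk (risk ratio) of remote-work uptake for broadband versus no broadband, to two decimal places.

Cells: a = 576, b = 2017, c = 56, d = 612.
Risk in exposed = 576/2593 = 0.22214; risk in unexposed = 56/668 = 0.08383.
RR = 0.22214 / 0.08383 = 2.64977
The risk among the exposed is 2.65 times that among the unexposed.

2.65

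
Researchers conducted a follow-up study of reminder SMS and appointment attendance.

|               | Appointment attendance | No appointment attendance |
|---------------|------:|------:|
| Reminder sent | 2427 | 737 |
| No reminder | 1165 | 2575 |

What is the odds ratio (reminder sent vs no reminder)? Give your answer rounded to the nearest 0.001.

Cells: a = 2427, b = 737, c = 1165, d = 2575.
OR = (a·d)/(b·c) = (2427 × 2575) / (737 × 1165) = 6249525 / 858605 = 7.27870
The odds of appointment attendance are about 7.28 times as high in the reminder sent group.

7.279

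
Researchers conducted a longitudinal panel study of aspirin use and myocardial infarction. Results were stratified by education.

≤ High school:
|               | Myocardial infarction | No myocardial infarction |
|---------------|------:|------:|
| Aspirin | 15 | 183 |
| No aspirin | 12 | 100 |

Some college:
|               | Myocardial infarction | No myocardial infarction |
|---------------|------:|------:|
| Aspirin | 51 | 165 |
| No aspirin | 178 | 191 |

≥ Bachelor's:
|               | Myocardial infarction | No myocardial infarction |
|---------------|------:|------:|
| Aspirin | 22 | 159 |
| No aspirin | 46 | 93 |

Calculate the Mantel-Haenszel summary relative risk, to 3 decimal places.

0.474

RR_MH = Σ(aᵢ·n₀ᵢ/nᵢ) / Σ(cᵢ·n₁ᵢ/nᵢ), with n₁ᵢ = aᵢ+bᵢ (exposed), n₀ᵢ = cᵢ+dᵢ (unexposed), nᵢ = n₁ᵢ+n₀ᵢ.
Stratum 1 (≤ High school): n₁ = 198, n₀ = 112, n = 310; a·n₀/n = 15·112/310 = 5.4194; c·n₁/n = 12·198/310 = 7.6645
Stratum 2 (Some college): n₁ = 216, n₀ = 369, n = 585; a·n₀/n = 51·369/585 = 32.1692; c·n₁/n = 178·216/585 = 65.7231
Stratum 3 (≥ Bachelor's): n₁ = 181, n₀ = 139, n = 320; a·n₀/n = 22·139/320 = 9.5563; c·n₁/n = 46·181/320 = 26.0188
RR_MH = (5.4194 + 32.1692 + 9.5563) / (7.6645 + 65.7231 + 26.0188) = 47.1448 / 99.4063 = 0.47426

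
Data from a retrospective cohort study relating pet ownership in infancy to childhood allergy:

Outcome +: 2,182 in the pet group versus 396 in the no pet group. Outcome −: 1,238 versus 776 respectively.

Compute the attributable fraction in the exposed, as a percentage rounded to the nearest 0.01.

From the description: a = 2182, b = 1238, c = 396, d = 776.
Risk in exposed = 2182/3420 = 0.63801; risk in unexposed = 396/1172 = 0.33788.
RR = 0.63801/0.33788 = 1.88826
AR% = (RR − 1)/RR × 100 = (1.88826 − 1)/1.88826 × 100 = 47.0411%

47.04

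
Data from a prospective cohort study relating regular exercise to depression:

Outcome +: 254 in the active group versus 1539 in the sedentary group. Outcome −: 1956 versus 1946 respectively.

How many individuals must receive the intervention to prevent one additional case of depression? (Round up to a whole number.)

Risk in treated group = 254/2210 = 0.11493; risk in control = 1539/3485 = 0.44161.
Absolute risk reduction = 0.44161 − 0.11493 = 0.32667
NNT = 1 / ARR = 1 / 0.32667 = 3.061 → round up → 4

4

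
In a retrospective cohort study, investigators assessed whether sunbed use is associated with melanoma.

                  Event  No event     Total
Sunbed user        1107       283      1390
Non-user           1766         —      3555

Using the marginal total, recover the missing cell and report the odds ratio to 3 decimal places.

The missing cell is in the unexposed row: 3555 − 1766 = 1789.
So a = 1107, b = 283, c = 1766, d = 1789.
OR = (a·d)/(b·c) = (1107 × 1789) / (283 × 1766) = 1980423 / 499778 = 3.96261

3.963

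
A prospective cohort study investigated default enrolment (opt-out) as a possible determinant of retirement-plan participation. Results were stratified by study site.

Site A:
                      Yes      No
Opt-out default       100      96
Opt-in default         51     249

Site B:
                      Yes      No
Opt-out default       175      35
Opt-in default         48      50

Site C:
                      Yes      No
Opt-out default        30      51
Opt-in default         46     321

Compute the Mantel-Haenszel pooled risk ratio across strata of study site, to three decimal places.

2.300

RR_MH = Σ(aᵢ·n₀ᵢ/nᵢ) / Σ(cᵢ·n₁ᵢ/nᵢ), with n₁ᵢ = aᵢ+bᵢ (exposed), n₀ᵢ = cᵢ+dᵢ (unexposed), nᵢ = n₁ᵢ+n₀ᵢ.
Stratum 1 (Site A): n₁ = 196, n₀ = 300, n = 496; a·n₀/n = 100·300/496 = 60.4839; c·n₁/n = 51·196/496 = 20.1532
Stratum 2 (Site B): n₁ = 210, n₀ = 98, n = 308; a·n₀/n = 175·98/308 = 55.6818; c·n₁/n = 48·210/308 = 32.7273
Stratum 3 (Site C): n₁ = 81, n₀ = 367, n = 448; a·n₀/n = 30·367/448 = 24.5759; c·n₁/n = 46·81/448 = 8.3170
RR_MH = (60.4839 + 55.6818 + 24.5759) / (20.1532 + 32.7273 + 8.3170) = 140.7416 / 61.1975 = 2.29979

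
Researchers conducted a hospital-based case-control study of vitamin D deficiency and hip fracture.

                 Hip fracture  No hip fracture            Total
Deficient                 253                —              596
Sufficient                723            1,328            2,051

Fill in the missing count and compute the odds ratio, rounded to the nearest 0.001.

The missing cell is in the exposed row: 596 − 253 = 343.
So a = 253, b = 343, c = 723, d = 1328.
OR = (a·d)/(b·c) = (253 × 1328) / (343 × 723) = 335984 / 247989 = 1.35483

1.355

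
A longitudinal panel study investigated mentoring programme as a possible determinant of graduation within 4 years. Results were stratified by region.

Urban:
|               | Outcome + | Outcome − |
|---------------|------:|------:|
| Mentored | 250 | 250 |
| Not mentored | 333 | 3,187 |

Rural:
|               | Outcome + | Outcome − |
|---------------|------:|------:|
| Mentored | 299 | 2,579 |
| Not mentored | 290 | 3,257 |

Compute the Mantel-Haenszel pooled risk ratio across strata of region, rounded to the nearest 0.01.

2.24

RR_MH = Σ(aᵢ·n₀ᵢ/nᵢ) / Σ(cᵢ·n₁ᵢ/nᵢ), with n₁ᵢ = aᵢ+bᵢ (exposed), n₀ᵢ = cᵢ+dᵢ (unexposed), nᵢ = n₁ᵢ+n₀ᵢ.
Stratum 1 (Urban): n₁ = 500, n₀ = 3520, n = 4020; a·n₀/n = 250·3520/4020 = 218.9055; c·n₁/n = 333·500/4020 = 41.4179
Stratum 2 (Rural): n₁ = 2878, n₀ = 3547, n = 6425; a·n₀/n = 299·3547/6425 = 165.0666; c·n₁/n = 290·2878/6425 = 129.9019
RR_MH = (218.9055 + 165.0666) / (41.4179 + 129.9019) = 383.9721 / 171.3199 = 2.24126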